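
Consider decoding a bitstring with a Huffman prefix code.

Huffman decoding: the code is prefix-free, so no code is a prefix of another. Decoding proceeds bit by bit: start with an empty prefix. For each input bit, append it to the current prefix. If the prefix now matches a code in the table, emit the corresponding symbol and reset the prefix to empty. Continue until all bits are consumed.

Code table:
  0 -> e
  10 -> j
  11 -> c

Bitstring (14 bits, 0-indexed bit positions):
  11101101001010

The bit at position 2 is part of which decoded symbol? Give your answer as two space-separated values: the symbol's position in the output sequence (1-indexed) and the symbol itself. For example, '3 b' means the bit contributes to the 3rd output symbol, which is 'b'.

Answer: 2 j

Derivation:
Bit 0: prefix='1' (no match yet)
Bit 1: prefix='11' -> emit 'c', reset
Bit 2: prefix='1' (no match yet)
Bit 3: prefix='10' -> emit 'j', reset
Bit 4: prefix='1' (no match yet)
Bit 5: prefix='11' -> emit 'c', reset
Bit 6: prefix='0' -> emit 'e', reset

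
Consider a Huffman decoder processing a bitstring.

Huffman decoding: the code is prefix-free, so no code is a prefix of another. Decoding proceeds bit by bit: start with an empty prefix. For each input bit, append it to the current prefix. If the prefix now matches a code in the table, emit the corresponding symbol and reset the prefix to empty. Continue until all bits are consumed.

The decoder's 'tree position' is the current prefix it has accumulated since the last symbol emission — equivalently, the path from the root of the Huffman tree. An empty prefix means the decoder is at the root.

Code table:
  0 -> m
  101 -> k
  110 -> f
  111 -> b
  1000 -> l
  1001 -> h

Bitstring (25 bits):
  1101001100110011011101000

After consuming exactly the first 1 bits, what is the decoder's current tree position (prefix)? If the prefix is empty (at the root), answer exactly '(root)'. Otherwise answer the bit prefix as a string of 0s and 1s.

Bit 0: prefix='1' (no match yet)

Answer: 1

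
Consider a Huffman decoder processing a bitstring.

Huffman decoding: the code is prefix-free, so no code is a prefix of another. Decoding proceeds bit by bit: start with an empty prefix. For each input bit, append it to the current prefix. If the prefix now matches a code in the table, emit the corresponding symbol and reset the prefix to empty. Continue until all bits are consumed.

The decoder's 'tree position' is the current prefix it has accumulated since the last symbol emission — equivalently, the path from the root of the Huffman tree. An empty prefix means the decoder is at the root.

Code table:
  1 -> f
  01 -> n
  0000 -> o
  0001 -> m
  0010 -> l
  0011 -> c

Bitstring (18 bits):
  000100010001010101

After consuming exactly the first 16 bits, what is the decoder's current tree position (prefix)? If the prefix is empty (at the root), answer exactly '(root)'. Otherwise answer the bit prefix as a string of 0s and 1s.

Answer: (root)

Derivation:
Bit 0: prefix='0' (no match yet)
Bit 1: prefix='00' (no match yet)
Bit 2: prefix='000' (no match yet)
Bit 3: prefix='0001' -> emit 'm', reset
Bit 4: prefix='0' (no match yet)
Bit 5: prefix='00' (no match yet)
Bit 6: prefix='000' (no match yet)
Bit 7: prefix='0001' -> emit 'm', reset
Bit 8: prefix='0' (no match yet)
Bit 9: prefix='00' (no match yet)
Bit 10: prefix='000' (no match yet)
Bit 11: prefix='0001' -> emit 'm', reset
Bit 12: prefix='0' (no match yet)
Bit 13: prefix='01' -> emit 'n', reset
Bit 14: prefix='0' (no match yet)
Bit 15: prefix='01' -> emit 'n', reset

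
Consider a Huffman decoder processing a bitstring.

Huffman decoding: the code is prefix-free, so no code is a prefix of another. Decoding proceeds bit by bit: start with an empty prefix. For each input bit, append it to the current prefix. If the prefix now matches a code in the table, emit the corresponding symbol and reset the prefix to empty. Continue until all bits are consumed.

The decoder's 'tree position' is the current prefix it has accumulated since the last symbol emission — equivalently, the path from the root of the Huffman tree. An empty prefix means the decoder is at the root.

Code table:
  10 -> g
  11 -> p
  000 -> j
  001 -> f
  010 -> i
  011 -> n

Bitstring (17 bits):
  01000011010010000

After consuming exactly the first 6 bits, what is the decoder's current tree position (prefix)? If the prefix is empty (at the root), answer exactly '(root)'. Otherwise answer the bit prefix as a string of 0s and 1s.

Answer: (root)

Derivation:
Bit 0: prefix='0' (no match yet)
Bit 1: prefix='01' (no match yet)
Bit 2: prefix='010' -> emit 'i', reset
Bit 3: prefix='0' (no match yet)
Bit 4: prefix='00' (no match yet)
Bit 5: prefix='000' -> emit 'j', reset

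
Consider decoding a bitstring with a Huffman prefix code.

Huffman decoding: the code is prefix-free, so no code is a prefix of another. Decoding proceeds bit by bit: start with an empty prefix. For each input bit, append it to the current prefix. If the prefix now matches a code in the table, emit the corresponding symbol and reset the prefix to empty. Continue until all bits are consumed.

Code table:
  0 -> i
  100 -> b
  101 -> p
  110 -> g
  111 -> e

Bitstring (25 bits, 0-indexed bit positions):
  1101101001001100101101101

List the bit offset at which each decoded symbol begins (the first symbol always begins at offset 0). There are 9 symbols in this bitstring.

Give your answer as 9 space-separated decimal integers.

Answer: 0 3 6 9 12 15 16 19 22

Derivation:
Bit 0: prefix='1' (no match yet)
Bit 1: prefix='11' (no match yet)
Bit 2: prefix='110' -> emit 'g', reset
Bit 3: prefix='1' (no match yet)
Bit 4: prefix='11' (no match yet)
Bit 5: prefix='110' -> emit 'g', reset
Bit 6: prefix='1' (no match yet)
Bit 7: prefix='10' (no match yet)
Bit 8: prefix='100' -> emit 'b', reset
Bit 9: prefix='1' (no match yet)
Bit 10: prefix='10' (no match yet)
Bit 11: prefix='100' -> emit 'b', reset
Bit 12: prefix='1' (no match yet)
Bit 13: prefix='11' (no match yet)
Bit 14: prefix='110' -> emit 'g', reset
Bit 15: prefix='0' -> emit 'i', reset
Bit 16: prefix='1' (no match yet)
Bit 17: prefix='10' (no match yet)
Bit 18: prefix='101' -> emit 'p', reset
Bit 19: prefix='1' (no match yet)
Bit 20: prefix='10' (no match yet)
Bit 21: prefix='101' -> emit 'p', reset
Bit 22: prefix='1' (no match yet)
Bit 23: prefix='10' (no match yet)
Bit 24: prefix='101' -> emit 'p', reset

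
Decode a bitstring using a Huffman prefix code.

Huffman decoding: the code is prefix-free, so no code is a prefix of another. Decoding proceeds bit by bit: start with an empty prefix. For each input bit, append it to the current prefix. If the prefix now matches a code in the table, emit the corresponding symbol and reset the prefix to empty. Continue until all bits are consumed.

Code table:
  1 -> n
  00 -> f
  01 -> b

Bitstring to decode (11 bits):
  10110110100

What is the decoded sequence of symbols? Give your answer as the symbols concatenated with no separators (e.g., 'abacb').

Answer: nbnbnbf

Derivation:
Bit 0: prefix='1' -> emit 'n', reset
Bit 1: prefix='0' (no match yet)
Bit 2: prefix='01' -> emit 'b', reset
Bit 3: prefix='1' -> emit 'n', reset
Bit 4: prefix='0' (no match yet)
Bit 5: prefix='01' -> emit 'b', reset
Bit 6: prefix='1' -> emit 'n', reset
Bit 7: prefix='0' (no match yet)
Bit 8: prefix='01' -> emit 'b', reset
Bit 9: prefix='0' (no match yet)
Bit 10: prefix='00' -> emit 'f', reset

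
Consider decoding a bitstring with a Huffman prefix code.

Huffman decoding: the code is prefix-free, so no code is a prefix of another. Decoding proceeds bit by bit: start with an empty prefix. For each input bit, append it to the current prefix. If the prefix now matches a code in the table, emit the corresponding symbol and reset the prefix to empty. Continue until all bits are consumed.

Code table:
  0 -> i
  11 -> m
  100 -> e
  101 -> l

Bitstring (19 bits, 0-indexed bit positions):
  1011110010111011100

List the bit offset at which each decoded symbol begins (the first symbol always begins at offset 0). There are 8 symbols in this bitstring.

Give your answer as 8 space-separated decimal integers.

Bit 0: prefix='1' (no match yet)
Bit 1: prefix='10' (no match yet)
Bit 2: prefix='101' -> emit 'l', reset
Bit 3: prefix='1' (no match yet)
Bit 4: prefix='11' -> emit 'm', reset
Bit 5: prefix='1' (no match yet)
Bit 6: prefix='10' (no match yet)
Bit 7: prefix='100' -> emit 'e', reset
Bit 8: prefix='1' (no match yet)
Bit 9: prefix='10' (no match yet)
Bit 10: prefix='101' -> emit 'l', reset
Bit 11: prefix='1' (no match yet)
Bit 12: prefix='11' -> emit 'm', reset
Bit 13: prefix='0' -> emit 'i', reset
Bit 14: prefix='1' (no match yet)
Bit 15: prefix='11' -> emit 'm', reset
Bit 16: prefix='1' (no match yet)
Bit 17: prefix='10' (no match yet)
Bit 18: prefix='100' -> emit 'e', reset

Answer: 0 3 5 8 11 13 14 16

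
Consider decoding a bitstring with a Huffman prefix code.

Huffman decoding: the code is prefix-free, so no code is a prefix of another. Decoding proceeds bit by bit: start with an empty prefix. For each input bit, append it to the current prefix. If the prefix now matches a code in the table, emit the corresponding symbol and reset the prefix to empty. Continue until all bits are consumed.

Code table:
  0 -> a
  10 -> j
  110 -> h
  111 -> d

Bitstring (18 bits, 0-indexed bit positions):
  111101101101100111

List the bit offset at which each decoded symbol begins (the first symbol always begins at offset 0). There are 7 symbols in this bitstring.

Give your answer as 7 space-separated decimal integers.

Bit 0: prefix='1' (no match yet)
Bit 1: prefix='11' (no match yet)
Bit 2: prefix='111' -> emit 'd', reset
Bit 3: prefix='1' (no match yet)
Bit 4: prefix='10' -> emit 'j', reset
Bit 5: prefix='1' (no match yet)
Bit 6: prefix='11' (no match yet)
Bit 7: prefix='110' -> emit 'h', reset
Bit 8: prefix='1' (no match yet)
Bit 9: prefix='11' (no match yet)
Bit 10: prefix='110' -> emit 'h', reset
Bit 11: prefix='1' (no match yet)
Bit 12: prefix='11' (no match yet)
Bit 13: prefix='110' -> emit 'h', reset
Bit 14: prefix='0' -> emit 'a', reset
Bit 15: prefix='1' (no match yet)
Bit 16: prefix='11' (no match yet)
Bit 17: prefix='111' -> emit 'd', reset

Answer: 0 3 5 8 11 14 15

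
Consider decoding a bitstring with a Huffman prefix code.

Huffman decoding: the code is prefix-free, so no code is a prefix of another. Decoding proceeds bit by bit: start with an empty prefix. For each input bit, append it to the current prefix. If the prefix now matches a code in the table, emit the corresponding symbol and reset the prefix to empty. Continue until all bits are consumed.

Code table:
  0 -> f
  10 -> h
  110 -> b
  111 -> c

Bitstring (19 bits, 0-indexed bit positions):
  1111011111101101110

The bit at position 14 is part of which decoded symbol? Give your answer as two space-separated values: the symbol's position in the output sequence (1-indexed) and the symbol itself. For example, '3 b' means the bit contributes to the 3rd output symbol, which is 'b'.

Answer: 6 b

Derivation:
Bit 0: prefix='1' (no match yet)
Bit 1: prefix='11' (no match yet)
Bit 2: prefix='111' -> emit 'c', reset
Bit 3: prefix='1' (no match yet)
Bit 4: prefix='10' -> emit 'h', reset
Bit 5: prefix='1' (no match yet)
Bit 6: prefix='11' (no match yet)
Bit 7: prefix='111' -> emit 'c', reset
Bit 8: prefix='1' (no match yet)
Bit 9: prefix='11' (no match yet)
Bit 10: prefix='111' -> emit 'c', reset
Bit 11: prefix='0' -> emit 'f', reset
Bit 12: prefix='1' (no match yet)
Bit 13: prefix='11' (no match yet)
Bit 14: prefix='110' -> emit 'b', reset
Bit 15: prefix='1' (no match yet)
Bit 16: prefix='11' (no match yet)
Bit 17: prefix='111' -> emit 'c', reset
Bit 18: prefix='0' -> emit 'f', reset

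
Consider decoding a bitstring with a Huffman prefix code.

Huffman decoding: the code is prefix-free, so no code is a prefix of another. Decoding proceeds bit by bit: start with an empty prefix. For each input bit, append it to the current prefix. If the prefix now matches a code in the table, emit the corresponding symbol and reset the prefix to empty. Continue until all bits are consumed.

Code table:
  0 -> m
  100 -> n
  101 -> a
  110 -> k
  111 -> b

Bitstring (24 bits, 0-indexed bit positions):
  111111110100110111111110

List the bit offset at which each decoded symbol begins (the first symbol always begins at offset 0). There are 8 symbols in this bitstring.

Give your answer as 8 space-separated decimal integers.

Answer: 0 3 6 9 12 15 18 21

Derivation:
Bit 0: prefix='1' (no match yet)
Bit 1: prefix='11' (no match yet)
Bit 2: prefix='111' -> emit 'b', reset
Bit 3: prefix='1' (no match yet)
Bit 4: prefix='11' (no match yet)
Bit 5: prefix='111' -> emit 'b', reset
Bit 6: prefix='1' (no match yet)
Bit 7: prefix='11' (no match yet)
Bit 8: prefix='110' -> emit 'k', reset
Bit 9: prefix='1' (no match yet)
Bit 10: prefix='10' (no match yet)
Bit 11: prefix='100' -> emit 'n', reset
Bit 12: prefix='1' (no match yet)
Bit 13: prefix='11' (no match yet)
Bit 14: prefix='110' -> emit 'k', reset
Bit 15: prefix='1' (no match yet)
Bit 16: prefix='11' (no match yet)
Bit 17: prefix='111' -> emit 'b', reset
Bit 18: prefix='1' (no match yet)
Bit 19: prefix='11' (no match yet)
Bit 20: prefix='111' -> emit 'b', reset
Bit 21: prefix='1' (no match yet)
Bit 22: prefix='11' (no match yet)
Bit 23: prefix='110' -> emit 'k', reset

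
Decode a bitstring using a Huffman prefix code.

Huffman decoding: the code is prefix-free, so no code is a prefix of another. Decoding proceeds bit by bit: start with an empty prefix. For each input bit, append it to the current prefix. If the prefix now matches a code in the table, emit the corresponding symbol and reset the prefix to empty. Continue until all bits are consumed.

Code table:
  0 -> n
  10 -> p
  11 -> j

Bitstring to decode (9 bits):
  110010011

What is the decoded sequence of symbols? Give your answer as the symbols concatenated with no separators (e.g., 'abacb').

Bit 0: prefix='1' (no match yet)
Bit 1: prefix='11' -> emit 'j', reset
Bit 2: prefix='0' -> emit 'n', reset
Bit 3: prefix='0' -> emit 'n', reset
Bit 4: prefix='1' (no match yet)
Bit 5: prefix='10' -> emit 'p', reset
Bit 6: prefix='0' -> emit 'n', reset
Bit 7: prefix='1' (no match yet)
Bit 8: prefix='11' -> emit 'j', reset

Answer: jnnpnj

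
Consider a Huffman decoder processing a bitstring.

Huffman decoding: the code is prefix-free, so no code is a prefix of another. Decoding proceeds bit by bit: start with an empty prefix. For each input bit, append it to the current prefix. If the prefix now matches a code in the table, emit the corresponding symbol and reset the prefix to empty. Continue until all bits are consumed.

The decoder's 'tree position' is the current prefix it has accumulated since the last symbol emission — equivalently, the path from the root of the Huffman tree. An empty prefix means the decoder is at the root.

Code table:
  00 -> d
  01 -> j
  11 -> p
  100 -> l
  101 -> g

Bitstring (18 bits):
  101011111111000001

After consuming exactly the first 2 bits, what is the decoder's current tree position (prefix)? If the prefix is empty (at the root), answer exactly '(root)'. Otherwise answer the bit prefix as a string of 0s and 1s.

Answer: 10

Derivation:
Bit 0: prefix='1' (no match yet)
Bit 1: prefix='10' (no match yet)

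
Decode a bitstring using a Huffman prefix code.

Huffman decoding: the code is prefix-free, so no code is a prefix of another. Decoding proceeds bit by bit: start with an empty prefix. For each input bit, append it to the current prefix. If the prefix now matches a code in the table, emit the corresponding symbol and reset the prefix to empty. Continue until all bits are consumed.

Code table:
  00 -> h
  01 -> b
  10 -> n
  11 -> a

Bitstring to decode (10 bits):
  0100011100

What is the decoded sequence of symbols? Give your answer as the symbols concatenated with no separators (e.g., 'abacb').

Bit 0: prefix='0' (no match yet)
Bit 1: prefix='01' -> emit 'b', reset
Bit 2: prefix='0' (no match yet)
Bit 3: prefix='00' -> emit 'h', reset
Bit 4: prefix='0' (no match yet)
Bit 5: prefix='01' -> emit 'b', reset
Bit 6: prefix='1' (no match yet)
Bit 7: prefix='11' -> emit 'a', reset
Bit 8: prefix='0' (no match yet)
Bit 9: prefix='00' -> emit 'h', reset

Answer: bhbah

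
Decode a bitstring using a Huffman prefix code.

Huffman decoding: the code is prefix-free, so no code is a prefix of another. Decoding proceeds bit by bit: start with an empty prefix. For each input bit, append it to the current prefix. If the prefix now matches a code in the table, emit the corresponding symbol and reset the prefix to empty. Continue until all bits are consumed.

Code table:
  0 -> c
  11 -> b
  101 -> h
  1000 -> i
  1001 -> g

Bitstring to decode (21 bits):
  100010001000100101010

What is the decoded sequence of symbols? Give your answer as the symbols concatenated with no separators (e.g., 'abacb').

Answer: iiigchc

Derivation:
Bit 0: prefix='1' (no match yet)
Bit 1: prefix='10' (no match yet)
Bit 2: prefix='100' (no match yet)
Bit 3: prefix='1000' -> emit 'i', reset
Bit 4: prefix='1' (no match yet)
Bit 5: prefix='10' (no match yet)
Bit 6: prefix='100' (no match yet)
Bit 7: prefix='1000' -> emit 'i', reset
Bit 8: prefix='1' (no match yet)
Bit 9: prefix='10' (no match yet)
Bit 10: prefix='100' (no match yet)
Bit 11: prefix='1000' -> emit 'i', reset
Bit 12: prefix='1' (no match yet)
Bit 13: prefix='10' (no match yet)
Bit 14: prefix='100' (no match yet)
Bit 15: prefix='1001' -> emit 'g', reset
Bit 16: prefix='0' -> emit 'c', reset
Bit 17: prefix='1' (no match yet)
Bit 18: prefix='10' (no match yet)
Bit 19: prefix='101' -> emit 'h', reset
Bit 20: prefix='0' -> emit 'c', reset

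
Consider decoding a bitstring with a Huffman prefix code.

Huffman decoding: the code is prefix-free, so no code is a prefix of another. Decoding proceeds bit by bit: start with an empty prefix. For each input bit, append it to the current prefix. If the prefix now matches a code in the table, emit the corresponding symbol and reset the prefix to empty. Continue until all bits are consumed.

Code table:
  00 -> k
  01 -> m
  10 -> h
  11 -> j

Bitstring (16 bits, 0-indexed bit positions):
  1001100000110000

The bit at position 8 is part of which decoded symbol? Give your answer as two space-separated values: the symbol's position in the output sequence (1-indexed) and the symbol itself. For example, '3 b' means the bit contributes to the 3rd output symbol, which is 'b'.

Bit 0: prefix='1' (no match yet)
Bit 1: prefix='10' -> emit 'h', reset
Bit 2: prefix='0' (no match yet)
Bit 3: prefix='01' -> emit 'm', reset
Bit 4: prefix='1' (no match yet)
Bit 5: prefix='10' -> emit 'h', reset
Bit 6: prefix='0' (no match yet)
Bit 7: prefix='00' -> emit 'k', reset
Bit 8: prefix='0' (no match yet)
Bit 9: prefix='00' -> emit 'k', reset
Bit 10: prefix='1' (no match yet)
Bit 11: prefix='11' -> emit 'j', reset
Bit 12: prefix='0' (no match yet)

Answer: 5 k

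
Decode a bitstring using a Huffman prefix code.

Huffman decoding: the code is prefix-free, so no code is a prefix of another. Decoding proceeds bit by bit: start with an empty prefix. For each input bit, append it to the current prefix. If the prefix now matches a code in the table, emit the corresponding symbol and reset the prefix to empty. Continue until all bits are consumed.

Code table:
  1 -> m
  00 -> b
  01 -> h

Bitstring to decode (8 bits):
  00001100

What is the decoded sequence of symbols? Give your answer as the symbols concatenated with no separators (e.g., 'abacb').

Bit 0: prefix='0' (no match yet)
Bit 1: prefix='00' -> emit 'b', reset
Bit 2: prefix='0' (no match yet)
Bit 3: prefix='00' -> emit 'b', reset
Bit 4: prefix='1' -> emit 'm', reset
Bit 5: prefix='1' -> emit 'm', reset
Bit 6: prefix='0' (no match yet)
Bit 7: prefix='00' -> emit 'b', reset

Answer: bbmmb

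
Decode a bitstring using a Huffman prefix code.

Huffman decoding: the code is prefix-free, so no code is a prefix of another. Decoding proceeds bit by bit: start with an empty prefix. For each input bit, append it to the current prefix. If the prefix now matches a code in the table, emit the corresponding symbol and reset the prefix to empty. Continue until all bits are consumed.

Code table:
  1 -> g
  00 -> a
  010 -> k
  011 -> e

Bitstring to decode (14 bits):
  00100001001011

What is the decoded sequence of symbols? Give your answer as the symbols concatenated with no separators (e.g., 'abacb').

Bit 0: prefix='0' (no match yet)
Bit 1: prefix='00' -> emit 'a', reset
Bit 2: prefix='1' -> emit 'g', reset
Bit 3: prefix='0' (no match yet)
Bit 4: prefix='00' -> emit 'a', reset
Bit 5: prefix='0' (no match yet)
Bit 6: prefix='00' -> emit 'a', reset
Bit 7: prefix='1' -> emit 'g', reset
Bit 8: prefix='0' (no match yet)
Bit 9: prefix='00' -> emit 'a', reset
Bit 10: prefix='1' -> emit 'g', reset
Bit 11: prefix='0' (no match yet)
Bit 12: prefix='01' (no match yet)
Bit 13: prefix='011' -> emit 'e', reset

Answer: agaagage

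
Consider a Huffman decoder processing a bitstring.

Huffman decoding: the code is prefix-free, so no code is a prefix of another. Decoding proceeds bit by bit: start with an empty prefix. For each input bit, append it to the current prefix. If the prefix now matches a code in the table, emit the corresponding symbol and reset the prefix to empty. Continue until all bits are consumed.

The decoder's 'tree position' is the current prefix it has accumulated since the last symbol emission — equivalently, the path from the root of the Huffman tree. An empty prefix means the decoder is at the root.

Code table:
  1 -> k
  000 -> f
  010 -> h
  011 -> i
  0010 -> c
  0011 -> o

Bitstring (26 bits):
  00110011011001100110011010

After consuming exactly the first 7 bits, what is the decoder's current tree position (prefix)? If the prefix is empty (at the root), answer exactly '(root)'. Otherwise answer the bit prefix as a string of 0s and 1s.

Answer: 001

Derivation:
Bit 0: prefix='0' (no match yet)
Bit 1: prefix='00' (no match yet)
Bit 2: prefix='001' (no match yet)
Bit 3: prefix='0011' -> emit 'o', reset
Bit 4: prefix='0' (no match yet)
Bit 5: prefix='00' (no match yet)
Bit 6: prefix='001' (no match yet)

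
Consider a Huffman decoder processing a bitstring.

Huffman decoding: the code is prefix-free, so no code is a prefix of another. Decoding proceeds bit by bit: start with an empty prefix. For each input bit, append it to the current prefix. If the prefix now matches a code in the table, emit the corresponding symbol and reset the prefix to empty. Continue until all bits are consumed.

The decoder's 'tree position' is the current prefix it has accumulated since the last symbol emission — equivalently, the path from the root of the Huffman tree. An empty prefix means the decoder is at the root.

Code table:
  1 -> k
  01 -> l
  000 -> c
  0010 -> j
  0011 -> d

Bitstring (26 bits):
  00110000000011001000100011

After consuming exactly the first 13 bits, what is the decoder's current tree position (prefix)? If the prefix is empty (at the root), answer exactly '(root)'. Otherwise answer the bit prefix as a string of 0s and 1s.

Answer: 001

Derivation:
Bit 0: prefix='0' (no match yet)
Bit 1: prefix='00' (no match yet)
Bit 2: prefix='001' (no match yet)
Bit 3: prefix='0011' -> emit 'd', reset
Bit 4: prefix='0' (no match yet)
Bit 5: prefix='00' (no match yet)
Bit 6: prefix='000' -> emit 'c', reset
Bit 7: prefix='0' (no match yet)
Bit 8: prefix='00' (no match yet)
Bit 9: prefix='000' -> emit 'c', reset
Bit 10: prefix='0' (no match yet)
Bit 11: prefix='00' (no match yet)
Bit 12: prefix='001' (no match yet)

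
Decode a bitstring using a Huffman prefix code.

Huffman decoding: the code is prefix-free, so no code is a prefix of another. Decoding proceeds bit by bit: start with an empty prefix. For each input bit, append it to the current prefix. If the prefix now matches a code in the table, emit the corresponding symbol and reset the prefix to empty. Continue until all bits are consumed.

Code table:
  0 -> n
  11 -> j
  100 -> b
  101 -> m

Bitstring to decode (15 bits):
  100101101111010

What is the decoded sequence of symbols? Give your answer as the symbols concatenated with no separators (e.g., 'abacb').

Answer: bmmjmn

Derivation:
Bit 0: prefix='1' (no match yet)
Bit 1: prefix='10' (no match yet)
Bit 2: prefix='100' -> emit 'b', reset
Bit 3: prefix='1' (no match yet)
Bit 4: prefix='10' (no match yet)
Bit 5: prefix='101' -> emit 'm', reset
Bit 6: prefix='1' (no match yet)
Bit 7: prefix='10' (no match yet)
Bit 8: prefix='101' -> emit 'm', reset
Bit 9: prefix='1' (no match yet)
Bit 10: prefix='11' -> emit 'j', reset
Bit 11: prefix='1' (no match yet)
Bit 12: prefix='10' (no match yet)
Bit 13: prefix='101' -> emit 'm', reset
Bit 14: prefix='0' -> emit 'n', reset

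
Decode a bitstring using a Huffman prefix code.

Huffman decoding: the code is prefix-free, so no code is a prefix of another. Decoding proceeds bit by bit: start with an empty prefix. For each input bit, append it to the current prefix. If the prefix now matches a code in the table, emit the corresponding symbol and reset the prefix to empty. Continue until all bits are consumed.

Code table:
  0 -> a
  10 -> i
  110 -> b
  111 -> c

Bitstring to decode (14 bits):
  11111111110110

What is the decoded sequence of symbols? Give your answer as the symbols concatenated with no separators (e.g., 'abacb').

Answer: cccib

Derivation:
Bit 0: prefix='1' (no match yet)
Bit 1: prefix='11' (no match yet)
Bit 2: prefix='111' -> emit 'c', reset
Bit 3: prefix='1' (no match yet)
Bit 4: prefix='11' (no match yet)
Bit 5: prefix='111' -> emit 'c', reset
Bit 6: prefix='1' (no match yet)
Bit 7: prefix='11' (no match yet)
Bit 8: prefix='111' -> emit 'c', reset
Bit 9: prefix='1' (no match yet)
Bit 10: prefix='10' -> emit 'i', reset
Bit 11: prefix='1' (no match yet)
Bit 12: prefix='11' (no match yet)
Bit 13: prefix='110' -> emit 'b', reset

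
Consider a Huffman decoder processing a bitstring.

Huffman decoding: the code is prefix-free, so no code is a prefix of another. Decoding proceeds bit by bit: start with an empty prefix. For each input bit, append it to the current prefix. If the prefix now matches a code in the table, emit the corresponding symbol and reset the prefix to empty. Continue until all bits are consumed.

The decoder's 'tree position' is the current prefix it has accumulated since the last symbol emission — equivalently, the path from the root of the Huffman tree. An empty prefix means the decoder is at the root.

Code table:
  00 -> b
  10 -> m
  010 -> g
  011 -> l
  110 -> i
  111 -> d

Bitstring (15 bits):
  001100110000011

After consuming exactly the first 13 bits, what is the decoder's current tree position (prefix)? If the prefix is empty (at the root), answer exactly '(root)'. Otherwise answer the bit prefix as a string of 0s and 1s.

Bit 0: prefix='0' (no match yet)
Bit 1: prefix='00' -> emit 'b', reset
Bit 2: prefix='1' (no match yet)
Bit 3: prefix='11' (no match yet)
Bit 4: prefix='110' -> emit 'i', reset
Bit 5: prefix='0' (no match yet)
Bit 6: prefix='01' (no match yet)
Bit 7: prefix='011' -> emit 'l', reset
Bit 8: prefix='0' (no match yet)
Bit 9: prefix='00' -> emit 'b', reset
Bit 10: prefix='0' (no match yet)
Bit 11: prefix='00' -> emit 'b', reset
Bit 12: prefix='0' (no match yet)

Answer: 0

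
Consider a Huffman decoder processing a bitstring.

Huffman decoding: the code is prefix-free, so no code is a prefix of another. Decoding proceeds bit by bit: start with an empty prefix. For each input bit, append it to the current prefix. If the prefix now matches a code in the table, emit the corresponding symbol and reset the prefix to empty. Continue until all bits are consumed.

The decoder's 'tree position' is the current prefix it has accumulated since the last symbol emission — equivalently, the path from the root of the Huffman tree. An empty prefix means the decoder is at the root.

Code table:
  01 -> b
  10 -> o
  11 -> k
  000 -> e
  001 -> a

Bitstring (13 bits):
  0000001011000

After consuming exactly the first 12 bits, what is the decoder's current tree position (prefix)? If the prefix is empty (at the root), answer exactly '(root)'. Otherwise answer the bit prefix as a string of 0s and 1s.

Bit 0: prefix='0' (no match yet)
Bit 1: prefix='00' (no match yet)
Bit 2: prefix='000' -> emit 'e', reset
Bit 3: prefix='0' (no match yet)
Bit 4: prefix='00' (no match yet)
Bit 5: prefix='000' -> emit 'e', reset
Bit 6: prefix='1' (no match yet)
Bit 7: prefix='10' -> emit 'o', reset
Bit 8: prefix='1' (no match yet)
Bit 9: prefix='11' -> emit 'k', reset
Bit 10: prefix='0' (no match yet)
Bit 11: prefix='00' (no match yet)

Answer: 00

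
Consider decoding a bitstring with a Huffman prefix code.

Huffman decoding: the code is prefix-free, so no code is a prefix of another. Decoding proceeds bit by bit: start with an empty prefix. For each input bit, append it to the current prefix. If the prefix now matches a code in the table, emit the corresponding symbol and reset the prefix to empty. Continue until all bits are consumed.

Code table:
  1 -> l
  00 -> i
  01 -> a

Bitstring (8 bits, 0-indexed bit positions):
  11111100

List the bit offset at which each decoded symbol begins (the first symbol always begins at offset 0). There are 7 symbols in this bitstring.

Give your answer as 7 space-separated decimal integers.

Bit 0: prefix='1' -> emit 'l', reset
Bit 1: prefix='1' -> emit 'l', reset
Bit 2: prefix='1' -> emit 'l', reset
Bit 3: prefix='1' -> emit 'l', reset
Bit 4: prefix='1' -> emit 'l', reset
Bit 5: prefix='1' -> emit 'l', reset
Bit 6: prefix='0' (no match yet)
Bit 7: prefix='00' -> emit 'i', reset

Answer: 0 1 2 3 4 5 6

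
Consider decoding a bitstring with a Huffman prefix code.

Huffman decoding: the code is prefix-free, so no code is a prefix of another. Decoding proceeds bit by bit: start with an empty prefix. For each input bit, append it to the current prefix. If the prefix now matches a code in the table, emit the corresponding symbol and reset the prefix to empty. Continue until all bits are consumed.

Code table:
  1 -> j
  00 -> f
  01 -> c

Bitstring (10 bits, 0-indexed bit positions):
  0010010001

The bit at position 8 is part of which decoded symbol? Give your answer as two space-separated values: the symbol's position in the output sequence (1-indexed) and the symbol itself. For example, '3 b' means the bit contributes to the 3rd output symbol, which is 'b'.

Bit 0: prefix='0' (no match yet)
Bit 1: prefix='00' -> emit 'f', reset
Bit 2: prefix='1' -> emit 'j', reset
Bit 3: prefix='0' (no match yet)
Bit 4: prefix='00' -> emit 'f', reset
Bit 5: prefix='1' -> emit 'j', reset
Bit 6: prefix='0' (no match yet)
Bit 7: prefix='00' -> emit 'f', reset
Bit 8: prefix='0' (no match yet)
Bit 9: prefix='01' -> emit 'c', reset

Answer: 6 c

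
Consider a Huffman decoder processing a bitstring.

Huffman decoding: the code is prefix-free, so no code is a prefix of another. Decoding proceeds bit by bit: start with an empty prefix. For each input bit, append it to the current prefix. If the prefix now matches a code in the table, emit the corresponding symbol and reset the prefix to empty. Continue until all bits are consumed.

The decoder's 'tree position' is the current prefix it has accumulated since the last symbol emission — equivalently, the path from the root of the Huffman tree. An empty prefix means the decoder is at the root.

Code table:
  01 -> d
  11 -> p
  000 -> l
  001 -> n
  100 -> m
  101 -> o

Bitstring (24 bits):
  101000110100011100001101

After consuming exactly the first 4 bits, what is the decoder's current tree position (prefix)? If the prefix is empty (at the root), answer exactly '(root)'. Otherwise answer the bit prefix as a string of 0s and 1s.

Answer: 0

Derivation:
Bit 0: prefix='1' (no match yet)
Bit 1: prefix='10' (no match yet)
Bit 2: prefix='101' -> emit 'o', reset
Bit 3: prefix='0' (no match yet)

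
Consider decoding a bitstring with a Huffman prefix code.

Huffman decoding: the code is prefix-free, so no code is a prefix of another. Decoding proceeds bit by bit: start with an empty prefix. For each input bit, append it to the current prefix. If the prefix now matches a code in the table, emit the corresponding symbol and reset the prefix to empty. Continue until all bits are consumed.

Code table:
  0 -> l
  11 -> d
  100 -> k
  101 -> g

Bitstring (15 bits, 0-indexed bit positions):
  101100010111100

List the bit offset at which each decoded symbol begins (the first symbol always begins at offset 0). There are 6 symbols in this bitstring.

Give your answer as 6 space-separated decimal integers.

Bit 0: prefix='1' (no match yet)
Bit 1: prefix='10' (no match yet)
Bit 2: prefix='101' -> emit 'g', reset
Bit 3: prefix='1' (no match yet)
Bit 4: prefix='10' (no match yet)
Bit 5: prefix='100' -> emit 'k', reset
Bit 6: prefix='0' -> emit 'l', reset
Bit 7: prefix='1' (no match yet)
Bit 8: prefix='10' (no match yet)
Bit 9: prefix='101' -> emit 'g', reset
Bit 10: prefix='1' (no match yet)
Bit 11: prefix='11' -> emit 'd', reset
Bit 12: prefix='1' (no match yet)
Bit 13: prefix='10' (no match yet)
Bit 14: prefix='100' -> emit 'k', reset

Answer: 0 3 6 7 10 12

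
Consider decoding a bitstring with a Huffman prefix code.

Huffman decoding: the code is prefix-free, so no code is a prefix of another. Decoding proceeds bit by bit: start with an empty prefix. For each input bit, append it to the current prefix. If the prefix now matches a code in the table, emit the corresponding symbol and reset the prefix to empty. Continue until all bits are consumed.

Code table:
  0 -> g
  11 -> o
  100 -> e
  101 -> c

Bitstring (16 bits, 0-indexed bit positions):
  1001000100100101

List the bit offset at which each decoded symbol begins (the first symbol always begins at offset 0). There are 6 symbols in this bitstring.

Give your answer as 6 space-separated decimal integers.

Bit 0: prefix='1' (no match yet)
Bit 1: prefix='10' (no match yet)
Bit 2: prefix='100' -> emit 'e', reset
Bit 3: prefix='1' (no match yet)
Bit 4: prefix='10' (no match yet)
Bit 5: prefix='100' -> emit 'e', reset
Bit 6: prefix='0' -> emit 'g', reset
Bit 7: prefix='1' (no match yet)
Bit 8: prefix='10' (no match yet)
Bit 9: prefix='100' -> emit 'e', reset
Bit 10: prefix='1' (no match yet)
Bit 11: prefix='10' (no match yet)
Bit 12: prefix='100' -> emit 'e', reset
Bit 13: prefix='1' (no match yet)
Bit 14: prefix='10' (no match yet)
Bit 15: prefix='101' -> emit 'c', reset

Answer: 0 3 6 7 10 13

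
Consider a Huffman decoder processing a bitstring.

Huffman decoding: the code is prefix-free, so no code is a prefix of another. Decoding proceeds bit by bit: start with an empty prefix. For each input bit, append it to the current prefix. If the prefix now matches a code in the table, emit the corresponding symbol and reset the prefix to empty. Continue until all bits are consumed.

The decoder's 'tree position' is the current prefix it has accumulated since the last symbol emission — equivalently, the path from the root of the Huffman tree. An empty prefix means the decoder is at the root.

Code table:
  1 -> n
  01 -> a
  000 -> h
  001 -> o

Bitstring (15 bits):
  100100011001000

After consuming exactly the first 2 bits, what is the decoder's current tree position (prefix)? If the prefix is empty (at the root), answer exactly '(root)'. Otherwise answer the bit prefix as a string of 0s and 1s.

Bit 0: prefix='1' -> emit 'n', reset
Bit 1: prefix='0' (no match yet)

Answer: 0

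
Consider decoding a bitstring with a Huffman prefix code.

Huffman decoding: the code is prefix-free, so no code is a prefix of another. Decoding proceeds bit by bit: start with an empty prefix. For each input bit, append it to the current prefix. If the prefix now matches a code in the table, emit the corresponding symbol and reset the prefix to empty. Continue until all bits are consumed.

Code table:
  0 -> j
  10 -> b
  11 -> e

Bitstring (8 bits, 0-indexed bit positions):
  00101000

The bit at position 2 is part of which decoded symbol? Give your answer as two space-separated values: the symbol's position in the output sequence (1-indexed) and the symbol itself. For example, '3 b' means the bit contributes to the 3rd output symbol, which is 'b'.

Bit 0: prefix='0' -> emit 'j', reset
Bit 1: prefix='0' -> emit 'j', reset
Bit 2: prefix='1' (no match yet)
Bit 3: prefix='10' -> emit 'b', reset
Bit 4: prefix='1' (no match yet)
Bit 5: prefix='10' -> emit 'b', reset
Bit 6: prefix='0' -> emit 'j', reset

Answer: 3 b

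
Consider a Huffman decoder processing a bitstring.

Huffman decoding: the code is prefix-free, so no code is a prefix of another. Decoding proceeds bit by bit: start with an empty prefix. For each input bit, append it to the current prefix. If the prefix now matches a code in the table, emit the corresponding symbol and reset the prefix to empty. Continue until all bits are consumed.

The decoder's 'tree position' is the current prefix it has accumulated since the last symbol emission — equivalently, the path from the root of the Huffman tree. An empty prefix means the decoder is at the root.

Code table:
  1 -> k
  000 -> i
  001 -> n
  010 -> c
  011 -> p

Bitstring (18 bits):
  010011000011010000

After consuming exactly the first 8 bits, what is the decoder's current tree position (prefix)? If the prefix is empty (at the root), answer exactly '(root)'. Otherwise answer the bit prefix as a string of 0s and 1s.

Bit 0: prefix='0' (no match yet)
Bit 1: prefix='01' (no match yet)
Bit 2: prefix='010' -> emit 'c', reset
Bit 3: prefix='0' (no match yet)
Bit 4: prefix='01' (no match yet)
Bit 5: prefix='011' -> emit 'p', reset
Bit 6: prefix='0' (no match yet)
Bit 7: prefix='00' (no match yet)

Answer: 00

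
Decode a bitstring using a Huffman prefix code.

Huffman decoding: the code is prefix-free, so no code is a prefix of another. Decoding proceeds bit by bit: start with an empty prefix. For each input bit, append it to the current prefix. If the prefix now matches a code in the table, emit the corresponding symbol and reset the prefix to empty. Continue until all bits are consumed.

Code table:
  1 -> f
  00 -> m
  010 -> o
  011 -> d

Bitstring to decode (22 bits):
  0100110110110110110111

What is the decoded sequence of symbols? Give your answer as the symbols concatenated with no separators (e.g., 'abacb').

Answer: oddddddf

Derivation:
Bit 0: prefix='0' (no match yet)
Bit 1: prefix='01' (no match yet)
Bit 2: prefix='010' -> emit 'o', reset
Bit 3: prefix='0' (no match yet)
Bit 4: prefix='01' (no match yet)
Bit 5: prefix='011' -> emit 'd', reset
Bit 6: prefix='0' (no match yet)
Bit 7: prefix='01' (no match yet)
Bit 8: prefix='011' -> emit 'd', reset
Bit 9: prefix='0' (no match yet)
Bit 10: prefix='01' (no match yet)
Bit 11: prefix='011' -> emit 'd', reset
Bit 12: prefix='0' (no match yet)
Bit 13: prefix='01' (no match yet)
Bit 14: prefix='011' -> emit 'd', reset
Bit 15: prefix='0' (no match yet)
Bit 16: prefix='01' (no match yet)
Bit 17: prefix='011' -> emit 'd', reset
Bit 18: prefix='0' (no match yet)
Bit 19: prefix='01' (no match yet)
Bit 20: prefix='011' -> emit 'd', reset
Bit 21: prefix='1' -> emit 'f', reset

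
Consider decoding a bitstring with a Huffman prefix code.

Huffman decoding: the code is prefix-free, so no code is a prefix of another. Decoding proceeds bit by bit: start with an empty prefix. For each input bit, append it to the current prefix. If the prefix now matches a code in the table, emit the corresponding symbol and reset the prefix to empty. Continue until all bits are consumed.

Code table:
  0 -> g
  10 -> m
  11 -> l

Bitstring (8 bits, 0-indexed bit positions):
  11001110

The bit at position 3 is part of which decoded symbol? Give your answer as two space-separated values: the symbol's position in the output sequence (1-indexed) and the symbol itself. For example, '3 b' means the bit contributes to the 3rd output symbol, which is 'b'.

Answer: 3 g

Derivation:
Bit 0: prefix='1' (no match yet)
Bit 1: prefix='11' -> emit 'l', reset
Bit 2: prefix='0' -> emit 'g', reset
Bit 3: prefix='0' -> emit 'g', reset
Bit 4: prefix='1' (no match yet)
Bit 5: prefix='11' -> emit 'l', reset
Bit 6: prefix='1' (no match yet)
Bit 7: prefix='10' -> emit 'm', reset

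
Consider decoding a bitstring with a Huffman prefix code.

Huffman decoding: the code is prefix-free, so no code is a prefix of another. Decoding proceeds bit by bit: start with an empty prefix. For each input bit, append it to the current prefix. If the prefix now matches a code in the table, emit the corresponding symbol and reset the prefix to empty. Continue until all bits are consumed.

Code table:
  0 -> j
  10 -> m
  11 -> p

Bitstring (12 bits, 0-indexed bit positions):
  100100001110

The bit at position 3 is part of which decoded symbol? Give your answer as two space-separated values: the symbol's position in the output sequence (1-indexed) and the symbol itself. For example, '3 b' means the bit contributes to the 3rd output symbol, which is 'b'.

Bit 0: prefix='1' (no match yet)
Bit 1: prefix='10' -> emit 'm', reset
Bit 2: prefix='0' -> emit 'j', reset
Bit 3: prefix='1' (no match yet)
Bit 4: prefix='10' -> emit 'm', reset
Bit 5: prefix='0' -> emit 'j', reset
Bit 6: prefix='0' -> emit 'j', reset
Bit 7: prefix='0' -> emit 'j', reset

Answer: 3 m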